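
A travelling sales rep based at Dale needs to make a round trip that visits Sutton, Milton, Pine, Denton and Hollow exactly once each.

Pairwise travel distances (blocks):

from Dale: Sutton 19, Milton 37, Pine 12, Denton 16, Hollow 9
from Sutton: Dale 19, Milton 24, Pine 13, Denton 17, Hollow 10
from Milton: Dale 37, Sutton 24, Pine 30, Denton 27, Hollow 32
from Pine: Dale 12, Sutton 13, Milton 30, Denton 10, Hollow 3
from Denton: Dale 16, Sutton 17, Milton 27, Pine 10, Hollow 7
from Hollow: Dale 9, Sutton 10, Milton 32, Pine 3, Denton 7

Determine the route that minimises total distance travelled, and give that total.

There are 60 distinct closed tours to check (reversals are equivalent).
Dale→Sutton→Milton→Pine→Denton→Hollow→Dale: 19+24+30+10+7+9 = 99
Dale→Sutton→Milton→Pine→Hollow→Denton→Dale: 19+24+30+3+7+16 = 99
Dale→Sutton→Milton→Denton→Pine→Hollow→Dale: 19+24+27+10+3+9 = 92
Dale→Sutton→Milton→Denton→Hollow→Pine→Dale: 19+24+27+7+3+12 = 92
Dale→Sutton→Milton→Hollow→Pine→Denton→Dale: 19+24+32+3+10+16 = 104
Dale→Sutton→Milton→Hollow→Denton→Pine→Dale: 19+24+32+7+10+12 = 104
Dale→Sutton→Pine→Milton→Denton→Hollow→Dale: 19+13+30+27+7+9 = 105
Dale→Sutton→Pine→Milton→Hollow→Denton→Dale: 19+13+30+32+7+16 = 117
Dale→Sutton→Pine→Denton→Milton→Hollow→Dale: 19+13+10+27+32+9 = 110
Dale→Sutton→Pine→Denton→Hollow→Milton→Dale: 19+13+10+7+32+37 = 118
Dale→Sutton→Pine→Hollow→Milton→Denton→Dale: 19+13+3+32+27+16 = 110
Dale→Sutton→Pine→Hollow→Denton→Milton→Dale: 19+13+3+7+27+37 = 106
Dale→Sutton→Denton→Milton→Pine→Hollow→Dale: 19+17+27+30+3+9 = 105
Dale→Sutton→Denton→Milton→Hollow→Pine→Dale: 19+17+27+32+3+12 = 110
… (46 more)
The minimum is 92.
One optimal route: Dale → Sutton → Milton → Denton → Pine → Hollow → Dale (or its reverse).

Shortest round trip = 92 blocks.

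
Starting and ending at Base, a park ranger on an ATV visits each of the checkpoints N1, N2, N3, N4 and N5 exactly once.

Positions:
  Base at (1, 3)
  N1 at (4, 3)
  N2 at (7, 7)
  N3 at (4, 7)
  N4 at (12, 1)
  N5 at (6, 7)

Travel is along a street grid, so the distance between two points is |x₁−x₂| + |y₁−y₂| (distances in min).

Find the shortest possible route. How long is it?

Minimum total distance: 34 min.

With 5 stops there are 5!/2 = 60 distinct round trips (a route and its reverse cost the same).
Base-N1-N2-N3-N4-N5-Base: 3+7+3+14+12+9 = 48
Base-N1-N2-N3-N5-N4-Base: 3+7+3+2+12+13 = 40
Base-N1-N2-N4-N3-N5-Base: 3+7+11+14+2+9 = 46
Base-N1-N2-N4-N5-N3-Base: 3+7+11+12+2+7 = 42
Base-N1-N2-N5-N3-N4-Base: 3+7+1+2+14+13 = 40
Base-N1-N2-N5-N4-N3-Base: 3+7+1+12+14+7 = 44
Base-N1-N3-N2-N4-N5-Base: 3+4+3+11+12+9 = 42
Base-N1-N3-N2-N5-N4-Base: 3+4+3+1+12+13 = 36
Base-N1-N3-N4-N2-N5-Base: 3+4+14+11+1+9 = 42
Base-N1-N3-N4-N5-N2-Base: 3+4+14+12+1+10 = 44
Base-N1-N3-N5-N2-N4-Base: 3+4+2+1+11+13 = 34
Base-N1-N3-N5-N4-N2-Base: 3+4+2+12+11+10 = 42
Base-N1-N4-N2-N3-N5-Base: 3+10+11+3+2+9 = 38
Base-N1-N4-N2-N5-N3-Base: 3+10+11+1+2+7 = 34
… (46 more)
The minimum is 34.
One optimal route: Base → N1 → N3 → N5 → N2 → N4 → Base (or its reverse).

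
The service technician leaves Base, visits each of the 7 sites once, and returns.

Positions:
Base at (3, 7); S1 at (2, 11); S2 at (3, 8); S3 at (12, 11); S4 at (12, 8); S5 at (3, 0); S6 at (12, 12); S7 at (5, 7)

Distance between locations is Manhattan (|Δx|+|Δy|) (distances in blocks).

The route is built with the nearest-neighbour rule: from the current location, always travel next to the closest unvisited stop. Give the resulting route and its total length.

Base → [S2:1 / S7:2 / S1:5 / S5:7 / S4:10 / S3:13 / S6:14] → S2 (1)
S2 → [S7:3 / S1:4 / S5:8 / S4:9 / S3:12 / S6:13] → S7 (3)
S7 → [S1:7 / S4:8 / S5:9 / S3:11 / S6:12] → S1 (7)
S1 → [S3:10 / S6:11 / S5:12 / S4:13] → S3 (10)
S3 → [S6:1 / S4:3 / S5:20] → S6 (1)
S6 → [S4:4 / S5:21] → S4 (4)
S4 → [S5:17] → S5 (17)
Return S5→Base: 7.
Total = 1 + 3 + 7 + 10 + 1 + 4 + 17 + 7 = 50.

Total distance 50 blocks via the nearest-neighbour route Base → S2 → S7 → S1 → S3 → S6 → S4 → S5 → Base.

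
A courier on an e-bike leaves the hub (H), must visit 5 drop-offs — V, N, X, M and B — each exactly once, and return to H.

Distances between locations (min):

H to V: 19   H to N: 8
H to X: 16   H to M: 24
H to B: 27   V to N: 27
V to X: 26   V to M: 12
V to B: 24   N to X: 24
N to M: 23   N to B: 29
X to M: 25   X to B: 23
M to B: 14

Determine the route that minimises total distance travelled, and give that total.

100 min — the shortest possible round trip.

H → V → N → X → M → B → H: 19+27+24+25+14+27 = 136
H → V → N → X → B → M → H: 19+27+24+23+14+24 = 131
H → V → N → M → X → B → H: 19+27+23+25+23+27 = 144
H → V → N → M → B → X → H: 19+27+23+14+23+16 = 122
H → V → N → B → X → M → H: 19+27+29+23+25+24 = 147
H → V → N → B → M → X → H: 19+27+29+14+25+16 = 130
H → V → X → N → M → B → H: 19+26+24+23+14+27 = 133
H → V → X → N → B → M → H: 19+26+24+29+14+24 = 136
H → V → X → M → N → B → H: 19+26+25+23+29+27 = 149
H → V → X → M → B → N → H: 19+26+25+14+29+8 = 121
H → V → X → B → N → M → H: 19+26+23+29+23+24 = 144
H → V → X → B → M → N → H: 19+26+23+14+23+8 = 113
H → V → M → N → X → B → H: 19+12+23+24+23+27 = 128
H → V → M → N → B → X → H: 19+12+23+29+23+16 = 122
… (46 more)
H → V → M → B → X → N → H: 19+12+14+23+24+8 = 100  ← best
The minimum is 100.
One optimal route: H → V → M → B → X → N → H (or its reverse).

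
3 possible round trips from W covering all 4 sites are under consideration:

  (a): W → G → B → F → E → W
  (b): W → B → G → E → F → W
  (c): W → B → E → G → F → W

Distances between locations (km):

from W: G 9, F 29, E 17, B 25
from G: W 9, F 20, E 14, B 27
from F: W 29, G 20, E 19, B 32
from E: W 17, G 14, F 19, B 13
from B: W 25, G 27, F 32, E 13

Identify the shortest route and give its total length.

Shortest is (c), total 101 km.

(a): 9 + 27 + 32 + 19 + 17 = 104
(b): 25 + 27 + 14 + 19 + 29 = 114
(c): 25 + 13 + 14 + 20 + 29 = 101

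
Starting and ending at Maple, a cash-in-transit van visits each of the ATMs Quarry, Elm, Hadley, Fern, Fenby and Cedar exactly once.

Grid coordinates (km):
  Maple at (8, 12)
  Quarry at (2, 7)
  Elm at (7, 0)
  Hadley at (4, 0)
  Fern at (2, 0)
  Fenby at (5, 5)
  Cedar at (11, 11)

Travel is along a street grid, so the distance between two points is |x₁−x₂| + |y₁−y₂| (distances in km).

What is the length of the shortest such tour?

With 6 stops there are 6!/2 = 360 distinct round trips (a route and its reverse cost the same).
Maple - Quarry - Elm - Hadley - Fern - Fenby - Cedar - Maple: 11+12+3+2+8+12+4 = 52
Maple - Quarry - Elm - Hadley - Fern - Cedar - Fenby - Maple: 11+12+3+2+20+12+10 = 70
Maple - Quarry - Elm - Hadley - Fenby - Fern - Cedar - Maple: 11+12+3+6+8+20+4 = 64
Maple - Quarry - Elm - Hadley - Fenby - Cedar - Fern - Maple: 11+12+3+6+12+20+18 = 82
Maple - Quarry - Elm - Hadley - Cedar - Fern - Fenby - Maple: 11+12+3+18+20+8+10 = 82
Maple - Quarry - Elm - Hadley - Cedar - Fenby - Fern - Maple: 11+12+3+18+12+8+18 = 82
Maple - Quarry - Elm - Fern - Hadley - Fenby - Cedar - Maple: 11+12+5+2+6+12+4 = 52
Maple - Quarry - Elm - Fern - Hadley - Cedar - Fenby - Maple: 11+12+5+2+18+12+10 = 70
… (352 more)
Maple - Quarry - Fern - Hadley - Elm - Fenby - Cedar - Maple: 11+7+2+3+7+12+4 = 46  ← best
The minimum is 46.
One optimal route: Maple → Quarry → Fern → Hadley → Elm → Fenby → Cedar → Maple (or its reverse).

Minimum total distance: 46 km.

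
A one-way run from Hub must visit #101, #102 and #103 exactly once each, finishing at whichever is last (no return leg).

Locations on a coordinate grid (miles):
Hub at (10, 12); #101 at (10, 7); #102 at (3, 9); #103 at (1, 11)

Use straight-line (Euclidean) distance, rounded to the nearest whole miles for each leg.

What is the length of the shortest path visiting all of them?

There are 3! = 6 possible orderings.
Hub → #101 → #102 → #103: 5+7+3 = 15
Hub → #101 → #103 → #102: 5+10+3 = 18
Hub → #102 → #101 → #103: 8+7+10 = 25
Hub → #102 → #103 → #101: 8+3+10 = 21
Hub → #103 → #101 → #102: 9+10+7 = 26
Hub → #103 → #102 → #101: 9+3+7 = 19
The minimum is 15.
One shortest path: Hub → #101 → #102 → #103.

Shortest open route: 15 miles.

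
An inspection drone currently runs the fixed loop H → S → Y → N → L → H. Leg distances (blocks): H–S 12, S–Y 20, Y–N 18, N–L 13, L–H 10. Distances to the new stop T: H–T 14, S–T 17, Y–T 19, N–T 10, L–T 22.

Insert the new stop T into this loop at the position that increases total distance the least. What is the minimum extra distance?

+11 blocks — insert T between Y and N.

Insertion cost between consecutive stops i–j is d(i,T) + d(T,j) − d(i,j):
  between H and S: 14 + 17 − 12 = 19
  between S and Y: 17 + 19 − 20 = 16
  between Y and N: 19 + 10 − 18 = 11
  between N and L: 10 + 22 − 13 = 19
  between L and H: 22 + 14 − 10 = 26
Cheapest insertion is between Y and N, adding 11.
New total = 73 + 11 = 84.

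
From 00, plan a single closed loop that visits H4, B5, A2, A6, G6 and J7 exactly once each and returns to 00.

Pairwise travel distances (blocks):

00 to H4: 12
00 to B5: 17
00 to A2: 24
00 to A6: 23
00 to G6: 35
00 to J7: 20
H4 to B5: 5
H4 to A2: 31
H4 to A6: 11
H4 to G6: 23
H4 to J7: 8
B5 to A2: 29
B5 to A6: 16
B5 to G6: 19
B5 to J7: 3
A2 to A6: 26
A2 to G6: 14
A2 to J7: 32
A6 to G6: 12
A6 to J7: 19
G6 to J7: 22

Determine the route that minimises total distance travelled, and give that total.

Shortest round trip = 89 blocks.

With 6 stops there are 6!/2 = 360 distinct round trips (a route and its reverse cost the same).
00→H4→B5→A2→A6→G6→J7→00: 12+5+29+26+12+22+20 = 126
00→H4→B5→A2→A6→J7→G6→00: 12+5+29+26+19+22+35 = 148
00→H4→B5→A2→G6→A6→J7→00: 12+5+29+14+12+19+20 = 111
00→H4→B5→A2→G6→J7→A6→00: 12+5+29+14+22+19+23 = 124
00→H4→B5→A2→J7→A6→G6→00: 12+5+29+32+19+12+35 = 144
00→H4→B5→A2→J7→G6→A6→00: 12+5+29+32+22+12+23 = 135
00→H4→B5→A6→A2→G6→J7→00: 12+5+16+26+14+22+20 = 115
00→H4→B5→A6→A2→J7→G6→00: 12+5+16+26+32+22+35 = 148
… (352 more)
00→H4→B5→J7→A6→G6→A2→00: 12+5+3+19+12+14+24 = 89  ← best
The minimum is 89.
One optimal route: 00 → H4 → B5 → J7 → A6 → G6 → A2 → 00 (or its reverse).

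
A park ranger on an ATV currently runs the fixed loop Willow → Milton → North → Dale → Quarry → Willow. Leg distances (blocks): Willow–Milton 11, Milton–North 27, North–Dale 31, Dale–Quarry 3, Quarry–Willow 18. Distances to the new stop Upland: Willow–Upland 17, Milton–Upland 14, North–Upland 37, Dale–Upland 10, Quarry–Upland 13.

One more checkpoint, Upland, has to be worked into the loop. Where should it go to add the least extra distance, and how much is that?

Adding 12 blocks by placing Upland on the Quarry–Willow leg.

Insertion cost between consecutive stops i–j is d(i,Upland) + d(Upland,j) − d(i,j):
  between Willow and Milton: 17 + 14 − 11 = 20
  between Milton and North: 14 + 37 − 27 = 24
  between North and Dale: 37 + 10 − 31 = 16
  between Dale and Quarry: 10 + 13 − 3 = 20
  between Quarry and Willow: 13 + 17 − 18 = 12
Cheapest insertion is between Quarry and Willow, adding 12.
New total = 90 + 12 = 102.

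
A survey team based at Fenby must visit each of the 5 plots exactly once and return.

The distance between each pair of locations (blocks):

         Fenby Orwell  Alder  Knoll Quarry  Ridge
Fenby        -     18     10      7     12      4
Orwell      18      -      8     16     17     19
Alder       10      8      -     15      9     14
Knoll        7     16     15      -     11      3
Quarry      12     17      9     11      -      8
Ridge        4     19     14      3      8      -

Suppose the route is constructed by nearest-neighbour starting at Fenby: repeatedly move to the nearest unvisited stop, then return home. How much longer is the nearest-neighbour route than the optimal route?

From Fenby: Ridge=4, Knoll=7, Alder=10, Quarry=12, Orwell=18 → choose Ridge (4).
From Ridge: Knoll=3, Quarry=8, Alder=14, Orwell=19 → choose Knoll (3).
From Knoll: Quarry=11, Alder=15, Orwell=16 → choose Quarry (11).
From Quarry: Alder=9, Orwell=17 → choose Alder (9).
From Alder: Orwell=8 → choose Orwell (8).
NN route Fenby → Ridge → Knoll → Quarry → Alder → Orwell → Fenby costs 53.
Optimal: Fenby → Knoll → Orwell → Alder → Quarry → Ridge → Fenby costs 52 (by enumerating all 60 distinct tours).
Excess = 53 − 52 = 1.

Excess over optimum: 1 blocks.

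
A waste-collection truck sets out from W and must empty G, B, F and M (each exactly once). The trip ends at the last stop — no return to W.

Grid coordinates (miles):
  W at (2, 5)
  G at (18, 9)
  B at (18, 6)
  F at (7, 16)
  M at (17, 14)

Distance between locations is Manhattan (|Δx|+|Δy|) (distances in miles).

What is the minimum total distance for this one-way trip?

Shortest open route: 37 miles.

There are 4! = 24 possible orderings.
W→G→B→F→M: 20+3+21+12 = 56
W→G→B→M→F: 20+3+9+12 = 44
W→G→F→B→M: 20+18+21+9 = 68
W→G→F→M→B: 20+18+12+9 = 59
W→G→M→B→F: 20+6+9+21 = 56
W→G→M→F→B: 20+6+12+21 = 59
W→B→G→F→M: 17+3+18+12 = 50
W→B→G→M→F: 17+3+6+12 = 38
W→B→F→G→M: 17+21+18+6 = 62
W→B→F→M→G: 17+21+12+6 = 56
W→B→M→G→F: 17+9+6+18 = 50
W→B→M→F→G: 17+9+12+18 = 56
W→F→G→B→M: 16+18+3+9 = 46
W→F→G→M→B: 16+18+6+9 = 49
… (10 more)
W→F→M→G→B: 16+12+6+3 = 37  ← best
The minimum is 37.
One shortest path: W → F → M → G → B.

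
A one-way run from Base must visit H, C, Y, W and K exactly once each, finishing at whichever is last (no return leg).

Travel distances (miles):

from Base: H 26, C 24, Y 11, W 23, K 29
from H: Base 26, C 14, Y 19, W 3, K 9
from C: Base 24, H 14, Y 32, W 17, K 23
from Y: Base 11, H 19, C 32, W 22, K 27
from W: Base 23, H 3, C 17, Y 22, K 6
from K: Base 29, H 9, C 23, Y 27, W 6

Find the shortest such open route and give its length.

Shortest open route: 61 miles.

There are 5! = 120 possible orderings.
Base → H → C → Y → W → K: 26+14+32+22+6 = 100
Base → H → C → Y → K → W: 26+14+32+27+6 = 105
Base → H → C → W → Y → K: 26+14+17+22+27 = 106
Base → H → C → W → K → Y: 26+14+17+6+27 = 90
Base → H → C → K → Y → W: 26+14+23+27+22 = 112
Base → H → C → K → W → Y: 26+14+23+6+22 = 91
Base → H → Y → C → W → K: 26+19+32+17+6 = 100
Base → H → Y → C → K → W: 26+19+32+23+6 = 106
Base → H → Y → W → C → K: 26+19+22+17+23 = 107
Base → H → Y → W → K → C: 26+19+22+6+23 = 96
Base → H → Y → K → C → W: 26+19+27+23+17 = 112
Base → H → Y → K → W → C: 26+19+27+6+17 = 95
Base → H → W → C → Y → K: 26+3+17+32+27 = 105
Base → H → W → C → K → Y: 26+3+17+23+27 = 96
… (106 more)
Base → Y → K → W → H → C: 11+27+6+3+14 = 61  ← best
The minimum is 61.
One shortest path: Base → Y → K → W → H → C.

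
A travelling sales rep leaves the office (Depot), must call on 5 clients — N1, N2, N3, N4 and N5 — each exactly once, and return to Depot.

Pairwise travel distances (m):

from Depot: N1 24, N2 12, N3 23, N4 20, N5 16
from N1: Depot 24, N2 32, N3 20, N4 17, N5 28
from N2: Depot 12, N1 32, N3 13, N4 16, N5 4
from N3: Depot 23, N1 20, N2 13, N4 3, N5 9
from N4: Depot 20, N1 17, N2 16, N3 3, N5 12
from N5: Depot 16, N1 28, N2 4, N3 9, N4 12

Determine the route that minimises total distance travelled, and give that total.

69 m — the shortest possible round trip.

There are 60 distinct closed tours to check (reversals are equivalent).
Depot-N1-N2-N3-N4-N5-Depot: 24+32+13+3+12+16 = 100
Depot-N1-N2-N3-N5-N4-Depot: 24+32+13+9+12+20 = 110
Depot-N1-N2-N4-N3-N5-Depot: 24+32+16+3+9+16 = 100
Depot-N1-N2-N4-N5-N3-Depot: 24+32+16+12+9+23 = 116
Depot-N1-N2-N5-N3-N4-Depot: 24+32+4+9+3+20 = 92
Depot-N1-N2-N5-N4-N3-Depot: 24+32+4+12+3+23 = 98
Depot-N1-N3-N2-N4-N5-Depot: 24+20+13+16+12+16 = 101
Depot-N1-N3-N2-N5-N4-Depot: 24+20+13+4+12+20 = 93
Depot-N1-N3-N4-N2-N5-Depot: 24+20+3+16+4+16 = 83
Depot-N1-N3-N4-N5-N2-Depot: 24+20+3+12+4+12 = 75
Depot-N1-N3-N5-N2-N4-Depot: 24+20+9+4+16+20 = 93
Depot-N1-N3-N5-N4-N2-Depot: 24+20+9+12+16+12 = 93
Depot-N1-N4-N2-N3-N5-Depot: 24+17+16+13+9+16 = 95
Depot-N1-N4-N2-N5-N3-Depot: 24+17+16+4+9+23 = 93
… (46 more)
Depot-N1-N4-N3-N5-N2-Depot: 24+17+3+9+4+12 = 69  ← best
The minimum is 69.
One optimal route: Depot → N1 → N4 → N3 → N5 → N2 → Depot (or its reverse).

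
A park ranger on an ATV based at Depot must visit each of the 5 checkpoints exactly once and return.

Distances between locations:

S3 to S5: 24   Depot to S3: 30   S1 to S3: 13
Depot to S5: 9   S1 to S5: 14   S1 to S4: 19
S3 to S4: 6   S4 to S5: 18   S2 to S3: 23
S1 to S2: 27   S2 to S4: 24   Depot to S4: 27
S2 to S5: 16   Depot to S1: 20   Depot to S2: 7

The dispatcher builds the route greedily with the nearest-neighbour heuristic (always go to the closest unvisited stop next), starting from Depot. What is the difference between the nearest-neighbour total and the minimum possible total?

The nearest-neighbour route is 10 longer than optimal.

From Depot: S2=7, S5=9, S1=20, S4=27, S3=30 → choose S2 (7).
From S2: S5=16, S3=23, S4=24, S1=27 → choose S5 (16).
From S5: S1=14, S4=18, S3=24 → choose S1 (14).
From S1: S3=13, S4=19 → choose S3 (13).
From S3: S4=6 → choose S4 (6).
NN route Depot → S2 → S5 → S1 → S3 → S4 → Depot costs 83.
Optimal: Depot → S2 → S4 → S3 → S1 → S5 → Depot costs 73 (by enumerating all 60 distinct tours).
Excess = 83 − 73 = 10.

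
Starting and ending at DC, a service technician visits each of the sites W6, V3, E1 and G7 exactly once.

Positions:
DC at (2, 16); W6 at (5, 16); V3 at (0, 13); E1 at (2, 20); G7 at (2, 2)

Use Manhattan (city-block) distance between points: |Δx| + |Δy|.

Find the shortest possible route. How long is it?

Minimum total distance: 46.

With 4 stops there are 4!/2 = 12 distinct round trips (a route and its reverse cost the same).
DC→W6→V3→E1→G7→DC: 3+8+9+18+14 = 52
DC→W6→V3→G7→E1→DC: 3+8+13+18+4 = 46
DC→W6→E1→V3→G7→DC: 3+7+9+13+14 = 46
DC→W6→E1→G7→V3→DC: 3+7+18+13+5 = 46
DC→W6→G7→V3→E1→DC: 3+17+13+9+4 = 46
DC→W6→G7→E1→V3→DC: 3+17+18+9+5 = 52
DC→V3→W6→E1→G7→DC: 5+8+7+18+14 = 52
DC→V3→W6→G7→E1→DC: 5+8+17+18+4 = 52
DC→V3→E1→W6→G7→DC: 5+9+7+17+14 = 52
DC→V3→G7→W6→E1→DC: 5+13+17+7+4 = 46
DC→E1→W6→V3→G7→DC: 4+7+8+13+14 = 46
DC→E1→V3→W6→G7→DC: 4+9+8+17+14 = 52
The minimum is 46.
One optimal route: DC → W6 → V3 → G7 → E1 → DC (or its reverse).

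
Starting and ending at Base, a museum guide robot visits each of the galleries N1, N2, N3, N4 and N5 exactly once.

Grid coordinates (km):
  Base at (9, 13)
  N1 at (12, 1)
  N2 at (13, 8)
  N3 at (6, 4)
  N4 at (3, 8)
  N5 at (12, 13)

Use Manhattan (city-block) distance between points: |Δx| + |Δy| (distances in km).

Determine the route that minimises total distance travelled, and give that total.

Shortest round trip = 44 km.

Base → N1 → N2 → N3 → N4 → N5 → Base: 15+8+11+7+14+3 = 58
Base → N1 → N2 → N3 → N5 → N4 → Base: 15+8+11+15+14+11 = 74
Base → N1 → N2 → N4 → N3 → N5 → Base: 15+8+10+7+15+3 = 58
Base → N1 → N2 → N4 → N5 → N3 → Base: 15+8+10+14+15+12 = 74
Base → N1 → N2 → N5 → N3 → N4 → Base: 15+8+6+15+7+11 = 62
Base → N1 → N2 → N5 → N4 → N3 → Base: 15+8+6+14+7+12 = 62
Base → N1 → N3 → N2 → N4 → N5 → Base: 15+9+11+10+14+3 = 62
Base → N1 → N3 → N2 → N5 → N4 → Base: 15+9+11+6+14+11 = 66
Base → N1 → N3 → N4 → N2 → N5 → Base: 15+9+7+10+6+3 = 50
Base → N1 → N3 → N4 → N5 → N2 → Base: 15+9+7+14+6+9 = 60
Base → N1 → N3 → N5 → N2 → N4 → Base: 15+9+15+6+10+11 = 66
Base → N1 → N3 → N5 → N4 → N2 → Base: 15+9+15+14+10+9 = 72
Base → N1 → N4 → N2 → N3 → N5 → Base: 15+16+10+11+15+3 = 70
Base → N1 → N4 → N2 → N5 → N3 → Base: 15+16+10+6+15+12 = 74
… (46 more)
Base → N4 → N3 → N1 → N2 → N5 → Base: 11+7+9+8+6+3 = 44  ← best
The minimum is 44.
One optimal route: Base → N4 → N3 → N1 → N2 → N5 → Base (or its reverse).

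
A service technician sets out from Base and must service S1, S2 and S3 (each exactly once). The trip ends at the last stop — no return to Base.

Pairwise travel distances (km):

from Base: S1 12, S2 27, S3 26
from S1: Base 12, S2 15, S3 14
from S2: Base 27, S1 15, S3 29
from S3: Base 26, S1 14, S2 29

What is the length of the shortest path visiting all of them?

Shortest open route: 55 km.

There are 3! = 6 possible orderings.
Base→S1→S2→S3: 12+15+29 = 56
Base→S1→S3→S2: 12+14+29 = 55
Base→S2→S1→S3: 27+15+14 = 56
Base→S2→S3→S1: 27+29+14 = 70
Base→S3→S1→S2: 26+14+15 = 55
Base→S3→S2→S1: 26+29+15 = 70
The minimum is 55.
One shortest path: Base → S1 → S3 → S2.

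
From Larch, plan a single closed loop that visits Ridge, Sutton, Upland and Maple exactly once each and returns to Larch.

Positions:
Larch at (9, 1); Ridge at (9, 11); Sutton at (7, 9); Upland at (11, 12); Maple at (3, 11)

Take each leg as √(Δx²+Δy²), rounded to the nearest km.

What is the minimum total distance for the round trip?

Larch - Ridge - Sutton - Upland - Maple - Larch: 10+3+5+8+12 = 38
Larch - Ridge - Sutton - Maple - Upland - Larch: 10+3+4+8+11 = 36
Larch - Ridge - Upland - Sutton - Maple - Larch: 10+2+5+4+12 = 33
Larch - Ridge - Upland - Maple - Sutton - Larch: 10+2+8+4+8 = 32
Larch - Ridge - Maple - Sutton - Upland - Larch: 10+6+4+5+11 = 36
Larch - Ridge - Maple - Upland - Sutton - Larch: 10+6+8+5+8 = 37
Larch - Sutton - Ridge - Upland - Maple - Larch: 8+3+2+8+12 = 33
Larch - Sutton - Ridge - Maple - Upland - Larch: 8+3+6+8+11 = 36
Larch - Sutton - Upland - Ridge - Maple - Larch: 8+5+2+6+12 = 33
Larch - Sutton - Maple - Ridge - Upland - Larch: 8+4+6+2+11 = 31
Larch - Upland - Ridge - Sutton - Maple - Larch: 11+2+3+4+12 = 32
Larch - Upland - Sutton - Ridge - Maple - Larch: 11+5+3+6+12 = 37
The minimum is 31.
One optimal route: Larch → Sutton → Maple → Ridge → Upland → Larch (or its reverse).

31 km — the shortest possible round trip.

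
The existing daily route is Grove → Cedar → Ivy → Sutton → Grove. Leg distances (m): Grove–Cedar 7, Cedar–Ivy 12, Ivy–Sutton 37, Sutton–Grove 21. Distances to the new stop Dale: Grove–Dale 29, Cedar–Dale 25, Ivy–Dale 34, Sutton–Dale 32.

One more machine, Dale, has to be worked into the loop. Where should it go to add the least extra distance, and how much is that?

Minimum extra distance: 29 m, inserting Dale between Ivy and Sutton.

Insertion cost between consecutive stops i–j is d(i,Dale) + d(Dale,j) − d(i,j):
  between Grove and Cedar: 29 + 25 − 7 = 47
  between Cedar and Ivy: 25 + 34 − 12 = 47
  between Ivy and Sutton: 34 + 32 − 37 = 29
  between Sutton and Grove: 32 + 29 − 21 = 40
Cheapest insertion is between Ivy and Sutton, adding 29.
New total = 77 + 29 = 106.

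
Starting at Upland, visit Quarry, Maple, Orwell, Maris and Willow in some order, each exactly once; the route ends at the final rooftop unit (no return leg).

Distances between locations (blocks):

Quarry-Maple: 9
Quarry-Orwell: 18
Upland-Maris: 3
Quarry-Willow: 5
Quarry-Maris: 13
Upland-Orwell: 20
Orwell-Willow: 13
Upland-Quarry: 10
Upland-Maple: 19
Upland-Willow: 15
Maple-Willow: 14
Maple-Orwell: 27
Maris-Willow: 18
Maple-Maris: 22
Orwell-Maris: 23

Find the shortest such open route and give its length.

There are 5! = 120 possible orderings.
Upland→Quarry→Maple→Orwell→Maris→Willow: 10+9+27+23+18 = 87
Upland→Quarry→Maple→Orwell→Willow→Maris: 10+9+27+13+18 = 77
Upland→Quarry→Maple→Maris→Orwell→Willow: 10+9+22+23+13 = 77
Upland→Quarry→Maple→Maris→Willow→Orwell: 10+9+22+18+13 = 72
Upland→Quarry→Maple→Willow→Orwell→Maris: 10+9+14+13+23 = 69
Upland→Quarry→Maple→Willow→Maris→Orwell: 10+9+14+18+23 = 74
Upland→Quarry→Orwell→Maple→Maris→Willow: 10+18+27+22+18 = 95
Upland→Quarry→Orwell→Maple→Willow→Maris: 10+18+27+14+18 = 87
Upland→Quarry→Orwell→Maris→Maple→Willow: 10+18+23+22+14 = 87
Upland→Quarry→Orwell→Maris→Willow→Maple: 10+18+23+18+14 = 83
Upland→Quarry→Orwell→Willow→Maple→Maris: 10+18+13+14+22 = 77
Upland→Quarry→Orwell→Willow→Maris→Maple: 10+18+13+18+22 = 81
Upland→Quarry→Maris→Maple→Orwell→Willow: 10+13+22+27+13 = 85
Upland→Quarry→Maris→Maple→Willow→Orwell: 10+13+22+14+13 = 72
… (106 more)
Upland→Maris→Quarry→Maple→Willow→Orwell: 3+13+9+14+13 = 52  ← best
The minimum is 52.
One shortest path: Upland → Maris → Quarry → Maple → Willow → Orwell.

Shortest open route: 52 blocks.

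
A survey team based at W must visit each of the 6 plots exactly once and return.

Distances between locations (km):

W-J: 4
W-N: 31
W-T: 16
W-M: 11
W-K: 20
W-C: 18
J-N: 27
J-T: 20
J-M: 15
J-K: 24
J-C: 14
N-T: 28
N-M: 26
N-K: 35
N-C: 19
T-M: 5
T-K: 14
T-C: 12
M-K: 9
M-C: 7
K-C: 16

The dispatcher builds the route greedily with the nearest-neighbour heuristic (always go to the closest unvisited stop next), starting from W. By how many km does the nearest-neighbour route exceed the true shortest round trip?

The nearest-neighbour route is 14 km longer than optimal.

From W: J=4, M=11, T=16, C=18, K=20, N=31 → choose J (4).
From J: C=14, M=15, T=20, K=24, N=27 → choose C (14).
From C: M=7, T=12, K=16, N=19 → choose M (7).
From M: T=5, K=9, N=26 → choose T (5).
From T: K=14, N=28 → choose K (14).
From K: N=35 → choose N (35).
NN route W → J → C → M → T → K → N → W costs 110.
Optimal: W → J → N → C → T → M → K → W costs 96 (by enumerating all 360 distinct tours).
Excess = 110 − 96 = 14.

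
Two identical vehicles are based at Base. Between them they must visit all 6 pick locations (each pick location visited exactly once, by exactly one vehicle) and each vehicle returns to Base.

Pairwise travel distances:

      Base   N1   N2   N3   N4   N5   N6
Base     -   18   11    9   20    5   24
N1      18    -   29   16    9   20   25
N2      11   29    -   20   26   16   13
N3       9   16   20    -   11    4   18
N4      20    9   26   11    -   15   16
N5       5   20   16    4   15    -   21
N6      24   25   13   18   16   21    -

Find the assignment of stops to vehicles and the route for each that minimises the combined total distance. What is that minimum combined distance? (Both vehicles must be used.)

84 — the smallest possible combined total.

Try each way of splitting the stops between the two vehicles (each non-empty) and, for each split, find the best tour for each vehicle:
  {N1} + {N2, N3, N4, N5, N6}: 36 + 60 = 96
  {N2} + {N1, N3, N4, N5, N6}: 22 + 70 = 92
  {N1, N2} + {N3, N4, N5, N6}: 58 + 60 = 118
  {N3} + {N1, N2, N4, N5, N6}: 18 + 74 = 92
  {N1, N3} + {N2, N4, N5, N6}: 43 + 60 = 103
  {N2, N3} + {N1, N4, N5, N6}: 40 + 69 = 109
  … (31 splits in total)
  {N5} + {N1, N2, N3, N4, N6}: 10 + 74 = 84  ← best
Best: vehicle 1 Base → N5 → Base = 10; vehicle 2 Base → N2 → N6 → N4 → N1 → N3 → Base = 74; combined 84.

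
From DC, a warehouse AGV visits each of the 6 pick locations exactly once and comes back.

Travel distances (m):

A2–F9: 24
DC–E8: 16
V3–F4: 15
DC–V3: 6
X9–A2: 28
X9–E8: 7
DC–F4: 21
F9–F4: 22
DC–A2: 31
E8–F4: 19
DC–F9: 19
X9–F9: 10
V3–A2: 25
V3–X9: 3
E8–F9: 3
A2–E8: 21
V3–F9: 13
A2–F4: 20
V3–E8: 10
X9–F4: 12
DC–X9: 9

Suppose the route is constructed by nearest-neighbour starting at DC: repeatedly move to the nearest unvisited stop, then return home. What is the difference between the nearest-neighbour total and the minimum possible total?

8 m longer than the optimal tour.

DC: V3=6, X9=9, E8=16, F9=19, F4=21, A2=31 ⇒ V3
V3: X9=3, E8=10, F9=13, F4=15, A2=25 ⇒ X9
X9: E8=7, F9=10, F4=12, A2=28 ⇒ E8
E8: F9=3, F4=19, A2=21 ⇒ F9
F9: F4=22, A2=24 ⇒ F4
F4: A2=20 ⇒ A2
NN route DC → V3 → X9 → E8 → F9 → F4 → A2 → DC costs 92.
Optimal: DC → V3 → X9 → E8 → F9 → A2 → F4 → DC costs 84 (by enumerating all 360 distinct tours).
Excess = 92 − 84 = 8.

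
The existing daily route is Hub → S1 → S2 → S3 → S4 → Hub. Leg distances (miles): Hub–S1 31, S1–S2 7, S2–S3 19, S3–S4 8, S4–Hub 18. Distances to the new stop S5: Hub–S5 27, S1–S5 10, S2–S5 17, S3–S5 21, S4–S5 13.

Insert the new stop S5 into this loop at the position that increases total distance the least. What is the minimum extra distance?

Adding 6 miles by placing S5 on the Hub–S1 leg.

Insertion cost between consecutive stops i–j is d(i,S5) + d(S5,j) − d(i,j):
  between Hub and S1: 27 + 10 − 31 = 6
  between S1 and S2: 10 + 17 − 7 = 20
  between S2 and S3: 17 + 21 − 19 = 19
  between S3 and S4: 21 + 13 − 8 = 26
  between S4 and Hub: 13 + 27 − 18 = 22
Cheapest insertion is between Hub and S1, adding 6.
New total = 83 + 6 = 89.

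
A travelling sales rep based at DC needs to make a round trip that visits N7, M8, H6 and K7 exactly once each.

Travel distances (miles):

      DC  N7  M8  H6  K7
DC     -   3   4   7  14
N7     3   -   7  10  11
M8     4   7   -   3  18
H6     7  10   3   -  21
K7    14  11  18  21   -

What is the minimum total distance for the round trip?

There are 12 distinct closed tours to check (reversals are equivalent).
DC→N7→M8→H6→K7→DC: 3+7+3+21+14 = 48
DC→N7→M8→K7→H6→DC: 3+7+18+21+7 = 56
DC→N7→H6→M8→K7→DC: 3+10+3+18+14 = 48
DC→N7→H6→K7→M8→DC: 3+10+21+18+4 = 56
DC→N7→K7→M8→H6→DC: 3+11+18+3+7 = 42
DC→N7→K7→H6→M8→DC: 3+11+21+3+4 = 42
DC→M8→N7→H6→K7→DC: 4+7+10+21+14 = 56
DC→M8→N7→K7→H6→DC: 4+7+11+21+7 = 50
DC→M8→H6→N7→K7→DC: 4+3+10+11+14 = 42
DC→M8→K7→N7→H6→DC: 4+18+11+10+7 = 50
DC→H6→N7→M8→K7→DC: 7+10+7+18+14 = 56
DC→H6→M8→N7→K7→DC: 7+3+7+11+14 = 42
The minimum is 42.
One optimal route: DC → N7 → K7 → M8 → H6 → DC (or its reverse).

42 miles — the shortest possible round trip.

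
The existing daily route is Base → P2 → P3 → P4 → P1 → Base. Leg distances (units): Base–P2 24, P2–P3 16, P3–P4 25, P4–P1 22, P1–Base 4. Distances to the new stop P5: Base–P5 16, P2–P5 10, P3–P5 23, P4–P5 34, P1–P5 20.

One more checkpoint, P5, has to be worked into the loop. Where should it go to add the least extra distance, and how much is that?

Minimum extra distance: 2, inserting P5 between Base and P2.

Insertion cost between consecutive stops i–j is d(i,P5) + d(P5,j) − d(i,j):
  between Base and P2: 16 + 10 − 24 = 2
  between P2 and P3: 10 + 23 − 16 = 17
  between P3 and P4: 23 + 34 − 25 = 32
  between P4 and P1: 34 + 20 − 22 = 32
  between P1 and Base: 20 + 16 − 4 = 32
Cheapest insertion is between Base and P2, adding 2.
New total = 91 + 2 = 93.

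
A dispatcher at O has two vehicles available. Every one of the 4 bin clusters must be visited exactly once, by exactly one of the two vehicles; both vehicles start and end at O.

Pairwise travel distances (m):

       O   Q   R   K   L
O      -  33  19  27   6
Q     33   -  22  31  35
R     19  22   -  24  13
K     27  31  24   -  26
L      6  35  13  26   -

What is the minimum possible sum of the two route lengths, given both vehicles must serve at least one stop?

Try each way of splitting the stops between the two vehicles (each non-empty) and, for each split, find the best tour for each vehicle:
  {Q} + {R, K, L}: 66 + 70 = 136
  {R} + {Q, K, L}: 38 + 96 = 134
  {Q, R} + {K, L}: 74 + 59 = 133
  {K} + {Q, R, L}: 54 + 74 = 128
  {Q, K} + {R, L}: 91 + 38 = 129
  {R, K} + {Q, L}: 70 + 74 = 144
  … (7 splits in total)
  {Q, R, K} + {L}: 99 + 12 = 111  ← best
Best: vehicle 1 O → R → Q → K → O = 99; vehicle 2 O → L → O = 12; combined 111.

111 m — the smallest possible combined total.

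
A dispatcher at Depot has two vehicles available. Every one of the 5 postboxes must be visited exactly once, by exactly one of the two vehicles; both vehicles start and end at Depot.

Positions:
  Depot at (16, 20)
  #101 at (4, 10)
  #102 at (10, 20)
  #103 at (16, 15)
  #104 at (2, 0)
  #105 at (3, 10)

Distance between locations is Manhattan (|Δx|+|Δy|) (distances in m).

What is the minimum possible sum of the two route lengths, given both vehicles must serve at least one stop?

There are 2^4 − 1 = 15 ways to divide the 5 stops into two non-empty groups. For each, the best each vehicle can do is its own shortest tour through its group:
  {#101} + {#102, #103, #104, #105}: 44 + 68 = 112
  {#102} + {#101, #103, #104, #105}: 12 + 68 = 80
  {#101, #102} + {#103, #104, #105}: 44 + 68 = 112
  {#103} + {#101, #102, #104, #105}: 10 + 68 = 78
  {#101, #103} + {#102, #104, #105}: 44 + 68 = 112
  {#102, #103} + {#101, #104, #105}: 22 + 68 = 90
  … (15 splits in total)
Best: vehicle 1 Depot → #103 → Depot = 10; vehicle 2 Depot → #101 → #104 → #105 → #102 → Depot = 68; combined 78.

78 m — the smallest possible combined total.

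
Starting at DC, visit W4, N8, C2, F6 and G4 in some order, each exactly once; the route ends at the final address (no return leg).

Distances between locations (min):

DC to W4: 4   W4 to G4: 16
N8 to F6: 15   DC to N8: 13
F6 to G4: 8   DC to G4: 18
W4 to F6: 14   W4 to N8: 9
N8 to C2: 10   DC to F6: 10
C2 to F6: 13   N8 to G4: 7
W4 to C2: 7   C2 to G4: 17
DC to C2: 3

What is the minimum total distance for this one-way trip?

34 min — the minimum one-way total.

There are 5! = 120 possible orderings.
DC - W4 - N8 - C2 - F6 - G4: 4+9+10+13+8 = 44
DC - W4 - N8 - C2 - G4 - F6: 4+9+10+17+8 = 48
DC - W4 - N8 - F6 - C2 - G4: 4+9+15+13+17 = 58
DC - W4 - N8 - F6 - G4 - C2: 4+9+15+8+17 = 53
DC - W4 - N8 - G4 - C2 - F6: 4+9+7+17+13 = 50
DC - W4 - N8 - G4 - F6 - C2: 4+9+7+8+13 = 41
DC - W4 - C2 - N8 - F6 - G4: 4+7+10+15+8 = 44
DC - W4 - C2 - N8 - G4 - F6: 4+7+10+7+8 = 36
DC - W4 - C2 - F6 - N8 - G4: 4+7+13+15+7 = 46
DC - W4 - C2 - F6 - G4 - N8: 4+7+13+8+7 = 39
DC - W4 - C2 - G4 - N8 - F6: 4+7+17+7+15 = 50
DC - W4 - C2 - G4 - F6 - N8: 4+7+17+8+15 = 51
DC - W4 - F6 - N8 - C2 - G4: 4+14+15+10+17 = 60
DC - W4 - F6 - N8 - G4 - C2: 4+14+15+7+17 = 57
… (106 more)
DC - C2 - W4 - N8 - G4 - F6: 3+7+9+7+8 = 34  ← best
The minimum is 34.
One shortest path: DC → C2 → W4 → N8 → G4 → F6.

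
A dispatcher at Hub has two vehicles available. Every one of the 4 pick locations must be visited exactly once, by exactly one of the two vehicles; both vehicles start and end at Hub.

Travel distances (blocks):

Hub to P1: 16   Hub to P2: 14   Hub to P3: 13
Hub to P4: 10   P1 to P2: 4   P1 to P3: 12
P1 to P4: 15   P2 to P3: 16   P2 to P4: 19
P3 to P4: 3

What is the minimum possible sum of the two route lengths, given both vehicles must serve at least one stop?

60 blocks — the smallest possible combined total.

Check every non-empty split of the stops between the two vehicles; for each half take its own optimal tour:
  {P1} + {P2, P3, P4}: 32 + 43 = 75
  {P2} + {P1, P3, P4}: 28 + 41 = 69
  {P1, P2} + {P3, P4}: 34 + 26 = 60
  {P3} + {P1, P2, P4}: 26 + 43 = 69
  {P1, P3} + {P2, P4}: 41 + 43 = 84
  {P2, P3} + {P1, P4}: 43 + 41 = 84
  … (7 splits in total)
Best: vehicle 1 Hub → P1 → P2 → Hub = 34; vehicle 2 Hub → P3 → P4 → Hub = 26; combined 60.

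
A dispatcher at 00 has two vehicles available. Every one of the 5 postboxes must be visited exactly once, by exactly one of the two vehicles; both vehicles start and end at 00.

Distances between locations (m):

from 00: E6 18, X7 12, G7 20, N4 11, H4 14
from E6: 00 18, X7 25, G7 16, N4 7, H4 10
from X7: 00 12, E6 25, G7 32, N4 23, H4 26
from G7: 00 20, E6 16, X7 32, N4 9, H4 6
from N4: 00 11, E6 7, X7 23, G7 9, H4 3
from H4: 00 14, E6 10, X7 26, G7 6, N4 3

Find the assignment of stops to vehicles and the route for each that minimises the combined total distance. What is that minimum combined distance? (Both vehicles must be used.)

There are 2^4 − 1 = 15 ways to divide the 5 stops into two non-empty groups. For each, the best each vehicle can do is its own shortest tour through its group:
  {E6} + {X7, G7, N4, H4}: 36 + 64 = 100
  {X7} + {E6, G7, N4, H4}: 24 + 54 = 78
  {E6, X7} + {G7, N4, H4}: 55 + 40 = 95
  {G7} + {E6, X7, N4, H4}: 40 + 61 = 101
  {E6, G7} + {X7, N4, H4}: 54 + 52 = 106
  {X7, G7} + {E6, N4, H4}: 64 + 42 = 106
  … (15 splits in total)
Best: vehicle 1 00 → X7 → 00 = 24; vehicle 2 00 → E6 → G7 → H4 → N4 → 00 = 54; combined 78.

Minimum combined distance: 78 m.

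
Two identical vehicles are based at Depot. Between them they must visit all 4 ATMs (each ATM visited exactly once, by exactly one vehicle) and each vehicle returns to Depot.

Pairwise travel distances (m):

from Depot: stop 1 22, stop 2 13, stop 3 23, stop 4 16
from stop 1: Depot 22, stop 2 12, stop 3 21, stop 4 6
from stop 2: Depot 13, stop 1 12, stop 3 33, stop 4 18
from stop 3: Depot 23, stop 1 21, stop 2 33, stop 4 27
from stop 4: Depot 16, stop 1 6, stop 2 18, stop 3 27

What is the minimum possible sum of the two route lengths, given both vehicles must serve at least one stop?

Try each way of splitting the stops between the two vehicles (each non-empty) and, for each split, find the best tour for each vehicle:
  {stop 1} + {stop 2, stop 3, stop 4}: 44 + 81 = 125
  {stop 2} + {stop 1, stop 3, stop 4}: 26 + 66 = 92
  {stop 1, stop 2} + {stop 3, stop 4}: 47 + 66 = 113
  {stop 3} + {stop 1, stop 2, stop 4}: 46 + 47 = 93
  {stop 1, stop 3} + {stop 2, stop 4}: 66 + 47 = 113
  {stop 2, stop 3} + {stop 1, stop 4}: 69 + 44 = 113
  … (7 splits in total)
Best: vehicle 1 Depot → stop 2 → Depot = 26; vehicle 2 Depot → stop 3 → stop 1 → stop 4 → Depot = 66; combined 92.

Minimum combined distance: 92 m.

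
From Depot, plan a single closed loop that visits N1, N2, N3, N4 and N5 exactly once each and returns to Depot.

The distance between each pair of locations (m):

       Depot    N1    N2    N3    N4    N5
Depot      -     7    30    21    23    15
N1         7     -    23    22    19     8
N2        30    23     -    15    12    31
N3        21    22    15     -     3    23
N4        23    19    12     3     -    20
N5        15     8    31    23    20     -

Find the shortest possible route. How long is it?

Shortest round trip = 82 m.

With 5 stops there are 5!/2 = 60 distinct round trips (a route and its reverse cost the same).
Depot→N1→N2→N3→N4→N5→Depot: 7+23+15+3+20+15 = 83
Depot→N1→N2→N3→N5→N4→Depot: 7+23+15+23+20+23 = 111
Depot→N1→N2→N4→N3→N5→Depot: 7+23+12+3+23+15 = 83
Depot→N1→N2→N4→N5→N3→Depot: 7+23+12+20+23+21 = 106
Depot→N1→N2→N5→N3→N4→Depot: 7+23+31+23+3+23 = 110
Depot→N1→N2→N5→N4→N3→Depot: 7+23+31+20+3+21 = 105
Depot→N1→N3→N2→N4→N5→Depot: 7+22+15+12+20+15 = 91
Depot→N1→N3→N2→N5→N4→Depot: 7+22+15+31+20+23 = 118
Depot→N1→N3→N4→N2→N5→Depot: 7+22+3+12+31+15 = 90
Depot→N1→N3→N4→N5→N2→Depot: 7+22+3+20+31+30 = 113
Depot→N1→N3→N5→N2→N4→Depot: 7+22+23+31+12+23 = 118
Depot→N1→N3→N5→N4→N2→Depot: 7+22+23+20+12+30 = 114
Depot→N1→N4→N2→N3→N5→Depot: 7+19+12+15+23+15 = 91
Depot→N1→N4→N2→N5→N3→Depot: 7+19+12+31+23+21 = 113
… (46 more)
Depot→N1→N5→N2→N4→N3→Depot: 7+8+31+12+3+21 = 82  ← best
The minimum is 82.
One optimal route: Depot → N1 → N5 → N2 → N4 → N3 → Depot (or its reverse).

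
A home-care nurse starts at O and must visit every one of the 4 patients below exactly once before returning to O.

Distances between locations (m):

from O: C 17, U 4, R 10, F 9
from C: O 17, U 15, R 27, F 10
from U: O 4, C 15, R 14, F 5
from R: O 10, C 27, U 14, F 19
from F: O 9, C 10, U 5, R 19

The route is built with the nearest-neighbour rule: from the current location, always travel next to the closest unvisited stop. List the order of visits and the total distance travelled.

O → [U:4 / F:9 / R:10 / C:17] → U (4)
U → [F:5 / R:14 / C:15] → F (5)
F → [C:10 / R:19] → C (10)
C → [R:27] → R (27)
Return R→O: 10.
Total = 4 + 5 + 10 + 27 + 10 = 56.

Nearest-neighbour total = 56 m; route O → U → F → C → R → O.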